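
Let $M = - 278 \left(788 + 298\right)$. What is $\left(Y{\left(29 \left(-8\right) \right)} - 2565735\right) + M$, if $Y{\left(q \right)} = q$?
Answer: $-2867875$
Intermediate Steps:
$M = -301908$ ($M = \left(-278\right) 1086 = -301908$)
$\left(Y{\left(29 \left(-8\right) \right)} - 2565735\right) + M = \left(29 \left(-8\right) - 2565735\right) - 301908 = \left(-232 - 2565735\right) - 301908 = -2565967 - 301908 = -2867875$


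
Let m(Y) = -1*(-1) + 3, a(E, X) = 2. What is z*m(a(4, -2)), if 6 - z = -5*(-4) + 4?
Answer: -72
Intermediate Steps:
m(Y) = 4 (m(Y) = 1 + 3 = 4)
z = -18 (z = 6 - (-5*(-4) + 4) = 6 - (20 + 4) = 6 - 1*24 = 6 - 24 = -18)
z*m(a(4, -2)) = -18*4 = -72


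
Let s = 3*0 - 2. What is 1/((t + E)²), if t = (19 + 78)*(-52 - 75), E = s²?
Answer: 1/151659225 ≈ 6.5937e-9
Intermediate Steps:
s = -2 (s = 0 - 2 = -2)
E = 4 (E = (-2)² = 4)
t = -12319 (t = 97*(-127) = -12319)
1/((t + E)²) = 1/((-12319 + 4)²) = 1/((-12315)²) = 1/151659225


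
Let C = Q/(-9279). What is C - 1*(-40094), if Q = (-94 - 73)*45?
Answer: 41337749/1031 ≈ 40095.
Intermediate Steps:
Q = -7515 (Q = -167*45 = -7515)
C = 835/1031 (C = -7515/(-9279) = -7515*(-1/9279) = 835/1031 ≈ 0.80989)
C - 1*(-40094) = 835/1031 - 1*(-40094) = 835/1031 + 40094 = 41337749/1031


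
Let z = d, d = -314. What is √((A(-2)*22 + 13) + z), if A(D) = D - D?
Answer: I*√301 ≈ 17.349*I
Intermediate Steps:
A(D) = 0
z = -314
√((A(-2)*22 + 13) + z) = √((0*22 + 13) - 314) = √((0 + 13) - 314) = √(13 - 314) = √(-301) = I*√301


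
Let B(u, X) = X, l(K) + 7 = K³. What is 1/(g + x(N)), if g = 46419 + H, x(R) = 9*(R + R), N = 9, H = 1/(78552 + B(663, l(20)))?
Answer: 86545/4031352646 ≈ 2.1468e-5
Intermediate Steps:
l(K) = -7 + K³
H = 1/86545 (H = 1/(78552 + (-7 + 20³)) = 1/(78552 + (-7 + 8000)) = 1/(78552 + 7993) = 1/86545 ≈ 1.1555e-5)
x(R) = 18*R (x(R) = 9*(2*R) = 18*R)
g = 4017332356/86545 (g = 46419 + 1/86545 = 4017332356/86545 ≈ 46419.)
1/(g + x(N)) = 1/(4017332356/86545 + 18*9) = 1/(4017332356/86545 + 162) = 1/(4031352646/86545) = 86545/4031352646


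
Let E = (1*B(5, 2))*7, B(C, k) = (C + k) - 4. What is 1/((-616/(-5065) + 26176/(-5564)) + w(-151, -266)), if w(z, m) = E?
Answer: 7045415/115665211 ≈ 0.060912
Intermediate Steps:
B(C, k) = -4 + C + k
E = 21 (E = (1*(-4 + 5 + 2))*7 = (1*3)*7 = 3*7 = 21)
w(z, m) = 21
1/((-616/(-5065) + 26176/(-5564)) + w(-151, -266)) = 1/((-616/(-5065) + 26176/(-5564)) + 21) = 1/((-616*(-1/5065) + 26176*(-1/5564)) + 21) = 1/((616/5065 - 6544/1391) + 21) = 1/(-32288504/7045415 + 21) = 1/(115665211/7045415) = 7045415/115665211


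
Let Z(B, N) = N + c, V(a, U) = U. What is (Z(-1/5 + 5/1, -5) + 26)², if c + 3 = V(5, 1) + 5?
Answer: 576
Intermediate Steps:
c = 3 (c = -3 + (1 + 5) = -3 + 6 = 3)
Z(B, N) = 3 + N (Z(B, N) = N + 3 = 3 + N)
(Z(-1/5 + 5/1, -5) + 26)² = ((3 - 5) + 26)² = (-2 + 26)² = 24² = 576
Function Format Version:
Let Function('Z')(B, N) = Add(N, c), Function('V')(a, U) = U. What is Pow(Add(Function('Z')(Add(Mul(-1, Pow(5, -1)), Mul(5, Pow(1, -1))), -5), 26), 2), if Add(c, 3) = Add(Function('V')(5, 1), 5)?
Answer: 576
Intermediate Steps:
c = 3 (c = Add(-3, Add(1, 5)) = Add(-3, 6) = 3)
Function('Z')(B, N) = Add(3, N) (Function('Z')(B, N) = Add(N, 3) = Add(3, N))
Pow(Add(Function('Z')(Add(Mul(-1, Pow(5, -1)), Mul(5, Pow(1, -1))), -5), 26), 2) = Pow(Add(Add(3, -5), 26), 2) = Pow(Add(-2, 26), 2) = Pow(24, 2) = 576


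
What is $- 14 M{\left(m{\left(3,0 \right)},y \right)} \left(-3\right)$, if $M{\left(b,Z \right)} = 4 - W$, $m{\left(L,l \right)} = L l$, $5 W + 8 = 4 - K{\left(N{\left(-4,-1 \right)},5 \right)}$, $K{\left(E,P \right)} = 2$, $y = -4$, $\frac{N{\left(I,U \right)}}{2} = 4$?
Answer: $\frac{1092}{5} \approx 218.4$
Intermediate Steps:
$N{\left(I,U \right)} = 8$ ($N{\left(I,U \right)} = 2 \cdot 4 = 8$)
$W = - \frac{6}{5}$ ($W = - \frac{8}{5} + \frac{4 - 2}{5} = - \frac{8}{5} + \frac{1}{5} \cdot 2 = - \frac{8}{5} + \frac{2}{5} = - \frac{6}{5} \approx -1.2$)
$M{\left(b,Z \right)} = \frac{26}{5}$ ($M{\left(b,Z \right)} = 4 - - \frac{6}{5} = 4 + \frac{6}{5} = \frac{26}{5}$)
$- 14 M{\left(m{\left(3,0 \right)},y \right)} \left(-3\right) = \left(-14\right) \frac{26}{5} \left(-3\right) = \left(- \frac{364}{5}\right) \left(-3\right) = \frac{1092}{5}$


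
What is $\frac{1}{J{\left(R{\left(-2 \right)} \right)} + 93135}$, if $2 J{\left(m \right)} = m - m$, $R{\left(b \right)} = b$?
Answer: $\frac{1}{93135} \approx 1.0737 \cdot 10^{-5}$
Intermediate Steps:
$J{\left(m \right)} = 0$ ($J{\left(m \right)} = \frac{m - m}{2} = \frac{1}{2} \cdot 0 = 0$)
$\frac{1}{J{\left(R{\left(-2 \right)} \right)} + 93135} = \frac{1}{0 + 93135} = \frac{1}{93135}$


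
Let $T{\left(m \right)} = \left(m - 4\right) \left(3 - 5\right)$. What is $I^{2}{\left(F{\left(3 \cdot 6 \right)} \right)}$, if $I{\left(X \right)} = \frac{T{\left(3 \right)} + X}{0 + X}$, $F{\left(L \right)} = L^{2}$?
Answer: $\frac{26569}{26244} \approx 1.0124$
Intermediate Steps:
$T{\left(m \right)} = 8 - 2 m$ ($T{\left(m \right)} = \left(-4 + m\right) \left(-2\right) = 8 - 2 m$)
$I{\left(X \right)} = \frac{2 + X}{X}$ ($I{\left(X \right)} = \frac{\left(8 - 6\right) + X}{0 + X} = \frac{\left(8 - 6\right) + X}{X} = \frac{2 + X}{X}$)
$I^{2}{\left(F{\left(3 \cdot 6 \right)} \right)} = \left(\frac{2 + \left(3 \cdot 6\right)^{2}}{\left(3 \cdot 6\right)^{2}}\right)^{2} = \left(\frac{2 + 18^{2}}{18^{2}}\right)^{2} = \left(\frac{2 + 324}{324}\right)^{2} = \left(\frac{1}{324} \cdot 326\right)^{2} = \left(\frac{163}{162}\right)^{2} = \frac{26569}{26244}$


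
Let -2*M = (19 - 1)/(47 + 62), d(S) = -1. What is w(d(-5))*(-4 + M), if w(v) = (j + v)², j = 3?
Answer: -1780/109 ≈ -16.330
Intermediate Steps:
w(v) = (3 + v)²
M = -9/109 (M = -(19 - 1)/(2*(47 + 62)) = -9/109 ≈ -0.082569)
w(d(-5))*(-4 + M) = (3 - 1)²*(-4 - 9/109) = 2²*(-445/109) = 4*(-445/109) = -1780/109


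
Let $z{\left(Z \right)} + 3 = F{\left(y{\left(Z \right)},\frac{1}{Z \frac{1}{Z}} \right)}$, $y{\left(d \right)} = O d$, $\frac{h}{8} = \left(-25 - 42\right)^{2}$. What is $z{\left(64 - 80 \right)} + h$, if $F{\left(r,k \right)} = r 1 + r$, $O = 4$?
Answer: $35781$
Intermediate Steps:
$h = 35912$ ($h = 8 \left(-25 - 42\right)^{2} = 8 \left(-67\right)^{2} = 8 \cdot 4489 = 35912$)
$y{\left(d \right)} = 4 d$
$F{\left(r,k \right)} = 2 r$ ($F{\left(r,k \right)} = r + r = 2 r$)
$z{\left(Z \right)} = -3 + 8 Z$ ($z{\left(Z \right)} = -3 + 2 \cdot 4 Z = -3 + 8 Z$)
$z{\left(64 - 80 \right)} + h = \left(-3 + 8 \left(64 - 80\right)\right) + 35912 = \left(-3 + 8 \left(-16\right)\right) + 35912 = \left(-3 - 128\right) + 35912 = -131 + 35912 = 35781$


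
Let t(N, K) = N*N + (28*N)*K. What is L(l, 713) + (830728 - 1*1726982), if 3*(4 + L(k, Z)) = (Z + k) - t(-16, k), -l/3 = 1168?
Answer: -4261613/3 ≈ -1.4205e+6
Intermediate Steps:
l = -3504 (l = -3*1168 = -3504)
t(N, K) = N² + 28*K*N
L(k, Z) = -268/3 + Z/3 + 449*k/3 (L(k, Z) = -4 + ((Z + k) - (-16)*(-16 + 28*k))/3 = -4 + ((Z + k) - (256 - 448*k))/3 = -4 + ((Z + k) + (-256 + 448*k))/3 = -4 + (-256 + Z + 449*k)/3 = -4 + (-256/3 + Z/3 + 449*k/3) = -268/3 + Z/3 + 449*k/3)
L(l, 713) + (830728 - 1*1726982) = (-268/3 + (⅓)*713 + (449/3)*(-3504)) + (830728 - 1*1726982) = (-268/3 + 713/3 - 524432) + (830728 - 1726982) = -1572851/3 - 896254 = -4261613/3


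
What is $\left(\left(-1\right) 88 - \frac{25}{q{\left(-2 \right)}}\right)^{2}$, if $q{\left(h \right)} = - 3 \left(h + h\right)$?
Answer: $\frac{1168561}{144} \approx 8115.0$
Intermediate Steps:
$q{\left(h \right)} = - 6 h$ ($q{\left(h \right)} = - 3 \cdot 2 h = - 6 h$)
$\left(\left(-1\right) 88 - \frac{25}{q{\left(-2 \right)}}\right)^{2} = \left(\left(-1\right) 88 - \frac{25}{\left(-6\right) \left(-2\right)}\right)^{2} = \left(-88 - \frac{25}{12}\right)^{2} = \left(- \frac{1081}{12}\right)^{2} = \frac{1168561}{144}$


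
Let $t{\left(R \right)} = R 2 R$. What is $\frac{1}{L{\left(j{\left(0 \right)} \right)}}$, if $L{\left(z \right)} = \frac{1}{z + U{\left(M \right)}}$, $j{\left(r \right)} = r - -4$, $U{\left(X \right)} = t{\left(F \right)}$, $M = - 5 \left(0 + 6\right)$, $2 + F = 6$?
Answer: $36$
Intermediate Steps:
$F = 4$ ($F = -2 + 6 = 4$)
$t{\left(R \right)} = 2 R^{2}$ ($t{\left(R \right)} = 2 R R = 2 R^{2}$)
$M = -30$ ($M = \left(-5\right) 6 = -30$)
$U{\left(X \right)} = 32$ ($U{\left(X \right)} = 2 \cdot 4^{2} = 2 \cdot 16 = 32$)
$j{\left(r \right)} = 4 + r$ ($j{\left(r \right)} = r + 4 = 4 + r$)
$L{\left(z \right)} = \frac{1}{32 + z}$ ($L{\left(z \right)} = \frac{1}{z + 32} = \frac{1}{32 + z}$)
$\frac{1}{L{\left(j{\left(0 \right)} \right)}} = \frac{1}{\frac{1}{32 + \left(4 + 0\right)}} = \frac{1}{\frac{1}{32 + 4}} = \frac{1}{\frac{1}{36}} = 36$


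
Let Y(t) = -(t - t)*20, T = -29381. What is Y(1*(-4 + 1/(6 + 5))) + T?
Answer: -29381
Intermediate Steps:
Y(t) = 0 (Y(t) = -1*0*20 = 0*20 = 0)
Y(1*(-4 + 1/(6 + 5))) + T = 0 - 29381 = -29381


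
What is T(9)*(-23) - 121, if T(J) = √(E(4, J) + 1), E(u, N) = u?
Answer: -121 - 23*√5 ≈ -172.43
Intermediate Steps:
T(J) = √5 (T(J) = √(4 + 1) = √5)
T(9)*(-23) - 121 = √5*(-23) - 121 = -23*√5 - 121 = -121 - 23*√5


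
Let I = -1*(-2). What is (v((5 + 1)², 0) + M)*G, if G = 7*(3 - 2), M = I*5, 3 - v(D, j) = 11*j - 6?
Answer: 133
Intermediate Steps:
I = 2
v(D, j) = 9 - 11*j (v(D, j) = 3 - (11*j - 6) = 3 - (-6 + 11*j) = 3 + (6 - 11*j) = 9 - 11*j)
M = 10 (M = 2*5 = 10)
G = 7 (G = 7*1 = 7)
(v((5 + 1)², 0) + M)*G = ((9 - 11*0) + 10)*7 = ((9 + 0) + 10)*7 = (9 + 10)*7 = 19*7 = 133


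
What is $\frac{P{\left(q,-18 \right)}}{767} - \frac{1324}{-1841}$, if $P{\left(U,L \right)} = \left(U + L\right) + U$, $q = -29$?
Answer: $\frac{875592}{1412047} \approx 0.62009$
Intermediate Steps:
$P{\left(U,L \right)} = L + 2 U$ ($P{\left(U,L \right)} = \left(L + U\right) + U = L + 2 U$)
$\frac{P{\left(q,-18 \right)}}{767} - \frac{1324}{-1841} = \frac{-18 + 2 \left(-29\right)}{767} - \frac{1324}{-1841} = \left(-18 - 58\right) \frac{1}{767} - - \frac{1324}{1841} = \left(-76\right) \frac{1}{767} + \frac{1324}{1841} = - \frac{76}{767} + \frac{1324}{1841} = \frac{875592}{1412047}$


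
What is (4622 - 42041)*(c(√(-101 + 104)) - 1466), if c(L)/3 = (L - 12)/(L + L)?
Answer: 109600251/2 + 224514*√3 ≈ 5.5189e+7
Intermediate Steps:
c(L) = 3*(-12 + L)/(2*L) (c(L) = 3*((L - 12)/(L + L)) = 3*((-12 + L)/((2*L))) = 3*((-12 + L)*(1/(2*L))) = 3*((-12 + L)/(2*L)) = 3*(-12 + L)/(2*L))
(4622 - 42041)*(c(√(-101 + 104)) - 1466) = (4622 - 42041)*((3/2 - 18/√(-101 + 104)) - 1466) = -37419*((3/2 - 18*√3/3) - 1466) = -37419*((3/2 - 6*√3) - 1466) = -37419*(-2929/2 - 6*√3) = 109600251/2 + 224514*√3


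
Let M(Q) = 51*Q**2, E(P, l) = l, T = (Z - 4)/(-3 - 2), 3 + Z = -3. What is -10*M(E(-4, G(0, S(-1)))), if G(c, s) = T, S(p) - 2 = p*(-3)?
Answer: -2040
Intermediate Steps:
Z = -6 (Z = -3 - 3 = -6)
S(p) = 2 - 3*p (S(p) = 2 + p*(-3) = 2 - 3*p)
T = 2 (T = (-6 - 4)/(-3 - 2) = -10/(-5) = -10*(-1/5) = 2)
G(c, s) = 2
-10*M(E(-4, G(0, S(-1)))) = -510*2**2 = -510*4 = -10*204 = -2040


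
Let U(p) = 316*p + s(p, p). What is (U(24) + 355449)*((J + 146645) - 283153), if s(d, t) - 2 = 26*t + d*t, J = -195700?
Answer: -121001780880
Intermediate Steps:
s(d, t) = 2 + 26*t + d*t (s(d, t) = 2 + (26*t + d*t) = 2 + 26*t + d*t)
U(p) = 2 + p**2 + 342*p (U(p) = 316*p + (2 + 26*p + p*p) = 316*p + (2 + 26*p + p**2) = 316*p + (2 + p**2 + 26*p) = 2 + p**2 + 342*p)
(U(24) + 355449)*((J + 146645) - 283153) = ((2 + 24**2 + 342*24) + 355449)*((-195700 + 146645) - 283153) = ((2 + 576 + 8208) + 355449)*(-49055 - 283153) = (8786 + 355449)*(-332208) = 364235*(-332208) = -121001780880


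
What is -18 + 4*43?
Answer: 154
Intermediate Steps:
-18 + 4*43 = -18 + 172 = 154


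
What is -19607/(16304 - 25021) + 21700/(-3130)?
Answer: -12778899/2728421 ≈ -4.6836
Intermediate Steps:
-19607/(16304 - 25021) + 21700/(-3130) = -19607/(-8717) + 21700*(-1/3130) = -19607*(-1/8717) - 2170/313 = 19607/8717 - 2170/313 = -12778899/2728421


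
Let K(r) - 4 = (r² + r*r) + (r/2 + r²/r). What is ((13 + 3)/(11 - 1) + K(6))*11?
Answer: 4763/5 ≈ 952.60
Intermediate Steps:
K(r) = 4 + 2*r² + 3*r/2 (K(r) = 4 + ((r² + r*r) + (r/2 + r²/r)) = 4 + ((r² + r²) + (r*(½) + r)) = 4 + (2*r² + (r/2 + r)) = 4 + (2*r² + 3*r/2) = 4 + 2*r² + 3*r/2)
((13 + 3)/(11 - 1) + K(6))*11 = ((13 + 3)/(11 - 1) + (4 + 2*6² + (3/2)*6))*11 = (16/10 + (4 + 2*36 + 9))*11 = (16*(⅒) + (4 + 72 + 9))*11 = (8/5 + 85)*11 = (433/5)*11 = 4763/5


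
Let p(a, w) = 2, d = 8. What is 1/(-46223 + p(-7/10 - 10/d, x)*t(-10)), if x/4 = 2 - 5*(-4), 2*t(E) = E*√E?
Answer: I/(-46223*I + 10*√10) ≈ -2.1634e-5 + 1.4801e-8*I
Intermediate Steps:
t(E) = E^(3/2)/2 (t(E) = (E*√E)/2 = E^(3/2)/2)
x = 88 (x = 4*(2 - 5*(-4)) = 4*(2 + 20) = 4*22 = 88)
1/(-46223 + p(-7/10 - 10/d, x)*t(-10)) = 1/(-46223 + 2*((-10)^(3/2)/2)) = 1/(-46223 + 2*((-10*I*√10)/2)) = 1/(-46223 + 2*(-5*I*√10)) = 1/(-46223 - 10*I*√10)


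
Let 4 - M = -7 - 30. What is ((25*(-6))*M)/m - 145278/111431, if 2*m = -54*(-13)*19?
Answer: -551386544/247711113 ≈ -2.2259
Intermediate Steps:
M = 41 (M = 4 - (-7 - 30) = 4 - 1*(-37) = 4 + 37 = 41)
m = 6669 (m = (-54*(-13)*19)/2 = (702*19)/2 = (1/2)*13338 = 6669)
((25*(-6))*M)/m - 145278/111431 = ((25*(-6))*41)/6669 - 145278/111431 = -150*41*(1/6669) - 145278*1/111431 = -6150*1/6669 - 145278/111431 = -2050/2223 - 145278/111431 = -551386544/247711113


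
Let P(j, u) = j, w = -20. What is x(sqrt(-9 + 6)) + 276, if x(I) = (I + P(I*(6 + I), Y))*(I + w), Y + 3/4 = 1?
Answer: 315 - 143*I*sqrt(3) ≈ 315.0 - 247.68*I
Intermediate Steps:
Y = 1/4 (Y = -3/4 + 1 = 1/4 ≈ 0.25000)
x(I) = (-20 + I)*(I + I*(6 + I)) (x(I) = (I + I*(6 + I))*(I - 20) = (I + I*(6 + I))*(-20 + I) = (-20 + I)*(I + I*(6 + I)))
x(sqrt(-9 + 6)) + 276 = sqrt(-9 + 6)*(-140 + (sqrt(-9 + 6))**2 - 13*sqrt(-9 + 6)) + 276 = sqrt(-3)*(-140 + (sqrt(-3))**2 - 13*I*sqrt(3)) + 276 = (I*sqrt(3))*(-140 + (I*sqrt(3))**2 - 13*I*sqrt(3)) + 276 = (I*sqrt(3))*(-140 - 3 - 13*I*sqrt(3)) + 276 = (I*sqrt(3))*(-143 - 13*I*sqrt(3)) + 276 = I*sqrt(3)*(-143 - 13*I*sqrt(3)) + 276 = 276 + I*sqrt(3)*(-143 - 13*I*sqrt(3))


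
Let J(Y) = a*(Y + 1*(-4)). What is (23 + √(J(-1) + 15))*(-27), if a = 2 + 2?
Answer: -621 - 27*I*√5 ≈ -621.0 - 60.374*I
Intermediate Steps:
a = 4
J(Y) = -16 + 4*Y (J(Y) = 4*(Y + 1*(-4)) = 4*(Y - 4) = 4*(-4 + Y) = -16 + 4*Y)
(23 + √(J(-1) + 15))*(-27) = (23 + √((-16 + 4*(-1)) + 15))*(-27) = (23 + √((-16 - 4) + 15))*(-27) = (23 + √(-20 + 15))*(-27) = (23 + √(-5))*(-27) = (23 + I*√5)*(-27) = -621 - 27*I*√5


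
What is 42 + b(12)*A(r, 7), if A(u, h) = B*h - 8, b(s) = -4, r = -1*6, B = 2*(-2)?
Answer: 186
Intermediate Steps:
B = -4
r = -6
A(u, h) = -8 - 4*h (A(u, h) = -4*h - 8 = -8 - 4*h)
42 + b(12)*A(r, 7) = 42 - 4*(-8 - 4*7) = 42 - 4*(-8 - 28) = 42 - 4*(-36) = 42 + 144 = 186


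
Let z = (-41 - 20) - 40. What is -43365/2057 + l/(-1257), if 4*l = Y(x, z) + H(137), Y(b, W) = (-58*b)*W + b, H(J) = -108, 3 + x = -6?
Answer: -36449799/3447532 ≈ -10.573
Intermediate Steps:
x = -9 (x = -3 - 6 = -9)
z = -101 (z = -61 - 40 = -101)
Y(b, W) = b - 58*W*b (Y(b, W) = -58*W*b + b = b - 58*W*b)
l = -52839/4 (l = (-9*(1 - 58*(-101)) - 108)/4 = (-9*(1 + 5858) - 108)/4 = (-9*5859 - 108)/4 = (-52731 - 108)/4 = (¼)*(-52839) = -52839/4 ≈ -13210.)
-43365/2057 + l/(-1257) = -43365/2057 - 52839/4/(-1257) = -43365*1/2057 - 52839/4*(-1/1257) = -43365/2057 + 17613/1676 = -36449799/3447532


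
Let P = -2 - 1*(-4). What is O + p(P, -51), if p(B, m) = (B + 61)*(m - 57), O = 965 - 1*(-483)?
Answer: -5356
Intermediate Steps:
O = 1448 (O = 965 + 483 = 1448)
P = 2 (P = -2 + 4 = 2)
p(B, m) = (-57 + m)*(61 + B) (p(B, m) = (61 + B)*(-57 + m) = (-57 + m)*(61 + B))
O + p(P, -51) = 1448 + (-3477 - 57*2 + 61*(-51) + 2*(-51)) = 1448 + (-3477 - 114 - 3111 - 102) = 1448 - 6804 = -5356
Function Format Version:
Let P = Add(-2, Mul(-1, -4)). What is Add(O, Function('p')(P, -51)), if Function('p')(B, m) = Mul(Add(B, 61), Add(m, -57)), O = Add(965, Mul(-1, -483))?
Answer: -5356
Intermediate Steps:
O = 1448 (O = Add(965, 483) = 1448)
P = 2 (P = Add(-2, 4) = 2)
Function('p')(B, m) = Mul(Add(-57, m), Add(61, B)) (Function('p')(B, m) = Mul(Add(61, B), Add(-57, m)) = Mul(Add(-57, m), Add(61, B)))
Add(O, Function('p')(P, -51)) = Add(1448, Add(-3477, Mul(-57, 2), Mul(61, -51), Mul(2, -51))) = Add(1448, Add(-3477, -114, -3111, -102)) = Add(1448, -6804) = -5356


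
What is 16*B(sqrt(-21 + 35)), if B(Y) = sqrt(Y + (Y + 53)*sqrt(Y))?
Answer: 16*sqrt(sqrt(14) + 14**(3/4) + 53*14**(1/4)) ≈ 170.46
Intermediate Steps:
B(Y) = sqrt(Y + sqrt(Y)*(53 + Y)) (B(Y) = sqrt(Y + (53 + Y)*sqrt(Y)) = sqrt(Y + sqrt(Y)*(53 + Y)))
16*B(sqrt(-21 + 35)) = 16*sqrt(sqrt(-21 + 35) + (sqrt(-21 + 35))**(3/2) + 53*sqrt(sqrt(-21 + 35))) = 16*sqrt(sqrt(14) + (sqrt(14))**(3/2) + 53*sqrt(sqrt(14))) = 16*sqrt(sqrt(14) + 14**(3/4) + 53*14**(1/4))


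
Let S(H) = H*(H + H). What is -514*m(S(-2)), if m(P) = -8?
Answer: 4112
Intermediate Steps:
S(H) = 2*H² (S(H) = H*(2*H) = 2*H²)
-514*m(S(-2)) = -514*(-8) = 4112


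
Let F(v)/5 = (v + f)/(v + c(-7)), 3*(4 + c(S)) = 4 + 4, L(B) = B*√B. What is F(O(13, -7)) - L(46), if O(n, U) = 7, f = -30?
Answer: -345/17 - 46*√46 ≈ -332.28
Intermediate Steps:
L(B) = B^(3/2)
c(S) = -4/3 (c(S) = -4 + (4 + 4)/3 = -4 + (⅓)*8 = -4 + 8/3 = -4/3)
F(v) = 5*(-30 + v)/(-4/3 + v) (F(v) = 5*((v - 30)/(v - 4/3)) = 5*((-30 + v)/(-4/3 + v)) = 5*(-30 + v)/(-4/3 + v))
F(O(13, -7)) - L(46) = 15*(-30 + 7)/(-4 + 3*7) - 46^(3/2) = 15*(-23)/(-4 + 21) - 46*√46 = 15*(-23)/17 - 46*√46 = 15*(1/17)*(-23) - 46*√46 = -345/17 - 46*√46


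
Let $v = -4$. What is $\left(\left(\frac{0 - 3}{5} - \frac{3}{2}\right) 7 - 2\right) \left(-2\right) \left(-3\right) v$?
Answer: $\frac{2004}{5} \approx 400.8$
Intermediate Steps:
$\left(\left(\frac{0 - 3}{5} - \frac{3}{2}\right) 7 - 2\right) \left(-2\right) \left(-3\right) v = \left(\left(\frac{0 - 3}{5} - \frac{3}{2}\right) 7 - 2\right) \left(-2\right) \left(-3\right) \left(-4\right) = \left(\left(\left(-3\right) \frac{1}{5} - \frac{3}{2}\right) 7 - 2\right) 6 \left(-4\right) = \left(\left(- \frac{3}{5} - \frac{3}{2}\right) 7 - 2\right) \left(-24\right) = \left(\left(- \frac{21}{10}\right) 7 - 2\right) \left(-24\right) = \left(- \frac{147}{10} - 2\right) \left(-24\right) = \left(- \frac{167}{10}\right) \left(-24\right) = \frac{2004}{5}$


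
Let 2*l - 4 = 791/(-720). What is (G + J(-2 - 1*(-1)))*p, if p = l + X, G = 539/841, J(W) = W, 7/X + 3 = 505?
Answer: -79936229/151985520 ≈ -0.52595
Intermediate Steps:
X = 7/502 (X = 7/(-3 + 505) = 7/502 ≈ 0.013944)
l = 2089/1440 (l = 2 + (791/(-720))/2 = 2 + (791*(-1/720))/2 = 2 + (½)*(-791/720) = 2 - 791/1440 = 2089/1440 ≈ 1.4507)
G = 539/841 (G = 539*(1/841) = 539/841 ≈ 0.64090)
p = 529379/361440 (p = 2089/1440 + 7/502 = 529379/361440 ≈ 1.4646)
(G + J(-2 - 1*(-1)))*p = (539/841 + (-2 - 1*(-1)))*(529379/361440) = (539/841 + (-2 + 1))*(529379/361440) = (539/841 - 1)*(529379/361440) = -302/841*529379/361440 = -79936229/151985520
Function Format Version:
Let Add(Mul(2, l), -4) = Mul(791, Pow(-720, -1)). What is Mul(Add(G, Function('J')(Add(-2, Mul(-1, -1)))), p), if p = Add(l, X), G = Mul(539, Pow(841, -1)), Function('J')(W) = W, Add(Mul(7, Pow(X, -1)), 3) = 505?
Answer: Rational(-79936229, 151985520) ≈ -0.52595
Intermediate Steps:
X = Rational(7, 502) (X = Mul(7, Pow(Add(-3, 505), -1)) = Mul(7, Pow(502, -1)) = Mul(7, Rational(1, 502)) = Rational(7, 502) ≈ 0.013944)
l = Rational(2089, 1440) (l = Add(2, Mul(Rational(1, 2), Mul(791, Pow(-720, -1)))) = Add(2, Mul(Rational(1, 2), Mul(791, Rational(-1, 720)))) = Add(2, Mul(Rational(1, 2), Rational(-791, 720))) = Add(2, Rational(-791, 1440)) = Rational(2089, 1440) ≈ 1.4507)
G = Rational(539, 841) (G = Mul(539, Rational(1, 841)) = Rational(539, 841) ≈ 0.64090)
p = Rational(529379, 361440) (p = Add(Rational(2089, 1440), Rational(7, 502)) = Rational(529379, 361440) ≈ 1.4646)
Mul(Add(G, Function('J')(Add(-2, Mul(-1, -1)))), p) = Mul(Add(Rational(539, 841), Add(-2, Mul(-1, -1))), Rational(529379, 361440)) = Mul(Add(Rational(539, 841), Add(-2, 1)), Rational(529379, 361440)) = Mul(Add(Rational(539, 841), -1), Rational(529379, 361440)) = Mul(Rational(-302, 841), Rational(529379, 361440)) = Rational(-79936229, 151985520)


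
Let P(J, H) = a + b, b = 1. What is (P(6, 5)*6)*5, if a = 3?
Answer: 120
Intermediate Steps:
P(J, H) = 4 (P(J, H) = 3 + 1 = 4)
(P(6, 5)*6)*5 = (4*6)*5 = 24*5 = 120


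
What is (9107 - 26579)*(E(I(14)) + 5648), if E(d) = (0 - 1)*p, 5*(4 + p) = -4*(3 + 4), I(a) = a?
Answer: -494247936/5 ≈ -9.8850e+7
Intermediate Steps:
p = -48/5 (p = -4 + (-4*(3 + 4))/5 = -4 + (-4*7)/5 = -4 + (1/5)*(-28) = -4 - 28/5 = -48/5 ≈ -9.6000)
E(d) = 48/5 (E(d) = (0 - 1)*(-48/5) = -1*(-48/5) = 48/5)
(9107 - 26579)*(E(I(14)) + 5648) = (9107 - 26579)*(48/5 + 5648) = -17472*28288/5 = -494247936/5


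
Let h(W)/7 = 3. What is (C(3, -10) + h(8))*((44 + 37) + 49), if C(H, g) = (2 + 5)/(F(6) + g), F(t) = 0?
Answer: 2639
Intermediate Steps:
h(W) = 21 (h(W) = 7*3 = 21)
C(H, g) = 7/g (C(H, g) = (2 + 5)/(0 + g) = 7/g)
(C(3, -10) + h(8))*((44 + 37) + 49) = (7/(-10) + 21)*((44 + 37) + 49) = (7*(-⅒) + 21)*(81 + 49) = (-7/10 + 21)*130 = (203/10)*130 = 2639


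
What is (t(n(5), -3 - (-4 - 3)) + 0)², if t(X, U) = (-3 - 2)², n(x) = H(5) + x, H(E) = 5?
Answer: 625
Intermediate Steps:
n(x) = 5 + x
t(X, U) = 25 (t(X, U) = (-5)² = 25)
(t(n(5), -3 - (-4 - 3)) + 0)² = (25 + 0)² = 25² = 625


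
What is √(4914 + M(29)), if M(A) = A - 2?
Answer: 9*√61 ≈ 70.292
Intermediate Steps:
M(A) = -2 + A
√(4914 + M(29)) = √(4914 + (-2 + 29)) = √(4914 + 27) = √4941 = 9*√61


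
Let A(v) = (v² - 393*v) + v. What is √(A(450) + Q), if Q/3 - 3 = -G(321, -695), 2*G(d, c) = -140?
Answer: √26319 ≈ 162.23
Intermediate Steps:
A(v) = v² - 392*v
G(d, c) = -70 (G(d, c) = (½)*(-140) = -70)
Q = 219 (Q = 9 + 3*(-1*(-70)) = 9 + 3*70 = 9 + 210 = 219)
√(A(450) + Q) = √(450*(-392 + 450) + 219) = √(450*58 + 219) = √(26100 + 219) = √26319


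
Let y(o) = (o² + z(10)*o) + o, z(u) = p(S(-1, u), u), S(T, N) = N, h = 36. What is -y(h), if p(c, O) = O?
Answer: -1692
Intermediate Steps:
z(u) = u
y(o) = o² + 11*o (y(o) = (o² + 10*o) + o = o² + 11*o)
-y(h) = -36*(11 + 36) = -36*47 = -1*1692 = -1692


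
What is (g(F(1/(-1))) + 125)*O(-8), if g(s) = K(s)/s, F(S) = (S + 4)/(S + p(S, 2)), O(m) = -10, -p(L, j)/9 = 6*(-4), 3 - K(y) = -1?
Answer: -12350/3 ≈ -4116.7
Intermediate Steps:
K(y) = 4 (K(y) = 3 - 1*(-1) = 3 + 1 = 4)
p(L, j) = 216 (p(L, j) = -54*(-4) = -9*(-24) = 216)
F(S) = (4 + S)/(216 + S) (F(S) = (S + 4)/(S + 216) = (4 + S)/(216 + S))
g(s) = 4/s
(g(F(1/(-1))) + 125)*O(-8) = (4/(((4 + 1/(-1))/(216 + 1/(-1)))) + 125)*(-10) = (4/(((4 - 1)/(216 - 1))) + 125)*(-10) = (4/((3/215)) + 125)*(-10) = (4/(((1/215)*3)) + 125)*(-10) = (4/(3/215) + 125)*(-10) = (4*(215/3) + 125)*(-10) = (860/3 + 125)*(-10) = (1235/3)*(-10) = -12350/3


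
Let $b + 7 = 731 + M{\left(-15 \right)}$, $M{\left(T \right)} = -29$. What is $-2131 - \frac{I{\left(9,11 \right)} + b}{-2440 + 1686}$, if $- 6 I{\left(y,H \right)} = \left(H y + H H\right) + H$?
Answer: $- \frac{247095}{116} \approx -2130.1$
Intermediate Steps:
$I{\left(y,H \right)} = - \frac{H}{6} - \frac{H^{2}}{6} - \frac{H y}{6}$ ($I{\left(y,H \right)} = - \frac{\left(H y + H H\right) + H}{6} = - \frac{\left(H y + H^{2}\right) + H}{6} = - \frac{\left(H^{2} + H y\right) + H}{6} = - \frac{H + H^{2} + H y}{6} = - \frac{H}{6} - \frac{H^{2}}{6} - \frac{H y}{6}$)
$b = 695$ ($b = -7 + \left(731 - 29\right) = -7 + 702 = 695$)
$-2131 - \frac{I{\left(9,11 \right)} + b}{-2440 + 1686} = -2131 - \frac{\left(- \frac{1}{6}\right) 11 \left(1 + 11 + 9\right) + 695}{-2440 + 1686} = -2131 - \frac{\left(- \frac{1}{6}\right) 11 \cdot 21 + 695}{-754} = -2131 - \left(- \frac{77}{2} + 695\right) \left(- \frac{1}{754}\right) = -2131 - \frac{1313}{2} \left(- \frac{1}{754}\right) = -2131 - - \frac{101}{116} = -2131 + \frac{101}{116} = - \frac{247095}{116}$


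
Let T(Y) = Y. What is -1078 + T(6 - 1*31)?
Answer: -1103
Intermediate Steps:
-1078 + T(6 - 1*31) = -1078 + (6 - 1*31) = -1078 + (6 - 31) = -1078 - 25 = -1103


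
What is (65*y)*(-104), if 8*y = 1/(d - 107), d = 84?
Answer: 845/23 ≈ 36.739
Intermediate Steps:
y = -1/184 (y = 1/(8*(84 - 107)) = (⅛)/(-23) = (⅛)*(-1/23) = -1/184 ≈ -0.0054348)
(65*y)*(-104) = (65*(-1/184))*(-104) = -65/184*(-104) = 845/23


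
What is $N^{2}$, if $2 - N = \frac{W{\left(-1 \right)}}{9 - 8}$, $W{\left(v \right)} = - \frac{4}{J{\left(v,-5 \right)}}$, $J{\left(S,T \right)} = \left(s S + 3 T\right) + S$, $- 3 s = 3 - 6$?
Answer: $\frac{900}{289} \approx 3.1142$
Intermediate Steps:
$s = 1$ ($s = - \frac{3 - 6}{3} = \left(- \frac{1}{3}\right) \left(-3\right) = 1$)
$J{\left(S,T \right)} = 2 S + 3 T$ ($J{\left(S,T \right)} = \left(1 S + 3 T\right) + S = \left(S + 3 T\right) + S = 2 S + 3 T$)
$W{\left(v \right)} = - \frac{4}{-15 + 2 v}$ ($W{\left(v \right)} = - \frac{4}{2 v + 3 \left(-5\right)} = - \frac{4}{2 v - 15} = - \frac{4}{-15 + 2 v}$)
$N = \frac{30}{17}$ ($N = 2 - \frac{\left(-4\right) \frac{1}{-15 + 2 \left(-1\right)}}{9 - 8} = 2 - \frac{\left(-4\right) \frac{1}{-15 - 2}}{1} = 2 - - \frac{4}{-17} \cdot 1 = 2 - \left(-4\right) \left(- \frac{1}{17}\right) 1 = 2 - \frac{4}{17} \cdot 1 = 2 - \frac{4}{17} = \frac{30}{17} \approx 1.7647$)
$N^{2} = \left(\frac{30}{17}\right)^{2} = \frac{900}{289}$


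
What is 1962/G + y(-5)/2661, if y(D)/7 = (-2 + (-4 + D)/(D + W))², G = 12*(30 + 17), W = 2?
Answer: 870805/250134 ≈ 3.4814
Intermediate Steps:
G = 564 (G = 12*47 = 564)
y(D) = 7*(-2 + (-4 + D)/(2 + D))² (y(D) = 7*(-2 + (-4 + D)/(D + 2))² = 7*(-2 + (-4 + D)/(2 + D))²)
1962/G + y(-5)/2661 = 1962/564 + (7*(8 - 5)²/(2 - 5)²)/2661 = 1962*(1/564) + (7*3²/(-3)²)*(1/2661) = 327/94 + (7*(⅑)*9)*(1/2661) = 327/94 + 7*(1/2661) = 327/94 + 7/2661 = 870805/250134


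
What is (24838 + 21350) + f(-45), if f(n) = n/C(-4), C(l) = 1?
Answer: 46143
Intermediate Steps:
f(n) = n (f(n) = n/1 = n*1 = n)
(24838 + 21350) + f(-45) = (24838 + 21350) - 45 = 46188 - 45 = 46143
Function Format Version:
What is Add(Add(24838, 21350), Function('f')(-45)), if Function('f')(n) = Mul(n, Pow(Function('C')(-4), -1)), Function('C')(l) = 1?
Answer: 46143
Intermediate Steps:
Function('f')(n) = n (Function('f')(n) = Mul(n, Pow(1, -1)) = Mul(n, 1) = n)
Add(Add(24838, 21350), Function('f')(-45)) = Add(Add(24838, 21350), -45) = Add(46188, -45) = 46143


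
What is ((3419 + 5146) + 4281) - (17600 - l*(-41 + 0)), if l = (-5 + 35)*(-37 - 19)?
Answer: 64126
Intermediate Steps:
l = -1680 (l = 30*(-56) = -1680)
((3419 + 5146) + 4281) - (17600 - l*(-41 + 0)) = ((3419 + 5146) + 4281) - (17600 - (-1680)*(-41 + 0)) = (8565 + 4281) - (17600 - (-1680)*(-41)) = 12846 - (17600 - 1*68880) = 12846 - (17600 - 68880) = 12846 - 1*(-51280) = 12846 + 51280 = 64126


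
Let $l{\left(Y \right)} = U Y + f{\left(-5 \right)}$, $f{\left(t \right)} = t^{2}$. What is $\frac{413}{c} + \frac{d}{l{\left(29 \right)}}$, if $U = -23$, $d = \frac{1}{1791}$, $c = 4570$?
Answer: $\frac{118717979}{1313671635} \approx 0.090371$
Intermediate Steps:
$d = \frac{1}{1791} \approx 0.00055835$
$l{\left(Y \right)} = 25 - 23 Y$ ($l{\left(Y \right)} = - 23 Y + \left(-5\right)^{2} = - 23 Y + 25 = 25 - 23 Y$)
$\frac{413}{c} + \frac{d}{l{\left(29 \right)}} = \frac{413}{4570} + \frac{1}{1791 \left(25 - 667\right)} = 413 \cdot \frac{1}{4570} + \frac{1}{1791 \left(25 - 667\right)} = \frac{413}{4570} + \frac{1}{1791 \left(-642\right)} = \frac{413}{4570} + \frac{1}{1791} \left(- \frac{1}{642}\right) = \frac{413}{4570} - \frac{1}{1149822} = \frac{118717979}{1313671635}$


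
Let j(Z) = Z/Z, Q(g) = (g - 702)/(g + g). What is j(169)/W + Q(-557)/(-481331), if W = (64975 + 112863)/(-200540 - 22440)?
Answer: -59781354762681/47678610904546 ≈ -1.2538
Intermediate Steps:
Q(g) = (-702 + g)/(2*g) (Q(g) = (-702 + g)/((2*g)) = (-702 + g)*(1/(2*g)) = (-702 + g)/(2*g))
W = -88919/111490 (W = 177838/(-222980) = 177838*(-1/222980) = -88919/111490 ≈ -0.79755)
j(Z) = 1
j(169)/W + Q(-557)/(-481331) = 1/(-88919/111490) + ((½)*(-702 - 557)/(-557))/(-481331) = 1*(-111490/88919) + ((½)*(-1/557)*(-1259))*(-1/481331) = -111490/88919 + (1259/1114)*(-1/481331) = -111490/88919 - 1259/536202734 = -59781354762681/47678610904546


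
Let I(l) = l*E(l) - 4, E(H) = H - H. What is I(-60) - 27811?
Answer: -27815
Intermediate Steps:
E(H) = 0
I(l) = -4 (I(l) = l*0 - 4 = 0 - 4 = -4)
I(-60) - 27811 = -4 - 27811 = -27815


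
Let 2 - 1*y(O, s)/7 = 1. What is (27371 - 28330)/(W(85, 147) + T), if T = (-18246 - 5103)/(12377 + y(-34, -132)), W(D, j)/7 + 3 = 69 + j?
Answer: -92064/142955 ≈ -0.64401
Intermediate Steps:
y(O, s) = 7 (y(O, s) = 14 - 7*1 = 14 - 7 = 7)
W(D, j) = 462 + 7*j (W(D, j) = -21 + 7*(69 + j) = -21 + (483 + 7*j) = 462 + 7*j)
T = -181/96 (T = (-18246 - 5103)/(12377 + 7) = -23349/12384 = -23349*1/12384 = -181/96 ≈ -1.8854)
(27371 - 28330)/(W(85, 147) + T) = (27371 - 28330)/((462 + 7*147) - 181/96) = -959/((462 + 1029) - 181/96) = -959/(1491 - 181/96) = -959/142955/96 = -959*96/142955 = -92064/142955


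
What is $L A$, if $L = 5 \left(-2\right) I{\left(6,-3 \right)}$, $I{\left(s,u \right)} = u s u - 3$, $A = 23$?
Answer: $-11730$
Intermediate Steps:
$I{\left(s,u \right)} = -3 + s u^{2}$ ($I{\left(s,u \right)} = s u u - 3 = s u^{2} - 3 = -3 + s u^{2}$)
$L = -510$ ($L = 5 \left(-2\right) \left(-3 + 6 \left(-3\right)^{2}\right) = - 10 \left(-3 + 6 \cdot 9\right) = - 10 \left(-3 + 54\right) = \left(-10\right) 51 = -510$)
$L A = \left(-510\right) 23 = -11730$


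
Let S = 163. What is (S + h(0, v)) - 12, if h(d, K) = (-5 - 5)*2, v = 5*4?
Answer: 131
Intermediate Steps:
v = 20
h(d, K) = -20 (h(d, K) = -10*2 = -20)
(S + h(0, v)) - 12 = (163 - 20) - 12 = 143 - 12 = 131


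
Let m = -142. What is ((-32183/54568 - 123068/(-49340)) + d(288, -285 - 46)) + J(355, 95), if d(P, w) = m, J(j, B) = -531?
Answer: -451711880089/673096280 ≈ -671.10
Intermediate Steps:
d(P, w) = -142
((-32183/54568 - 123068/(-49340)) + d(288, -285 - 46)) + J(355, 95) = ((-32183/54568 - 123068/(-49340)) - 142) - 531 = ((-32183*1/54568 - 123068*(-1/49340)) - 142) - 531 = ((-32183/54568 + 30767/12335) - 142) - 531 = (1281916351/673096280 - 142) - 531 = -94297755409/673096280 - 531 = -451711880089/673096280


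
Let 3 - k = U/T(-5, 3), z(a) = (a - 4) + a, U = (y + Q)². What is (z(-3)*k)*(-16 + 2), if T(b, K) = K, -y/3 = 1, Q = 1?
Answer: 700/3 ≈ 233.33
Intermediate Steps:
y = -3 (y = -3*1 = -3)
U = 4 (U = (-3 + 1)² = (-2)² = 4)
z(a) = -4 + 2*a (z(a) = (-4 + a) + a = -4 + 2*a)
k = 5/3 (k = 3 - 4/3 = 5/3 ≈ 1.6667)
(z(-3)*k)*(-16 + 2) = ((-4 + 2*(-3))*(5/3))*(-16 + 2) = ((-4 - 6)*(5/3))*(-14) = -10*5/3*(-14) = -50/3*(-14) = 700/3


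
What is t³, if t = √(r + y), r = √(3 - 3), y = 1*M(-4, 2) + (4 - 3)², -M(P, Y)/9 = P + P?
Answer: 73*√73 ≈ 623.71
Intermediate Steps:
M(P, Y) = -18*P (M(P, Y) = -9*(P + P) = -18*P)
y = 73 (y = 1*(-18*(-4)) + (4 - 3)² = 1*72 + 1² = 72 + 1 = 73)
r = 0 (r = √0 = 0)
t = √73 (t = √(0 + 73) = √73 ≈ 8.5440)
t³ = (√73)³ = 73*√73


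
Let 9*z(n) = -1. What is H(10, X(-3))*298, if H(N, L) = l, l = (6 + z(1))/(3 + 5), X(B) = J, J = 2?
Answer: 7897/36 ≈ 219.36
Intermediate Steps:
z(n) = -⅑ (z(n) = (⅑)*(-1) = -⅑)
X(B) = 2
l = 53/72 (l = (6 - ⅑)/(3 + 5) = (53/9)/8 = (53/9)*(⅛) = 53/72 ≈ 0.73611)
H(N, L) = 53/72
H(10, X(-3))*298 = (53/72)*298 = 7897/36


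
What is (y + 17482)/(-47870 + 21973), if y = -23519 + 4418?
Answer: 1619/25897 ≈ 0.062517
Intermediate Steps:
y = -19101
(y + 17482)/(-47870 + 21973) = (-19101 + 17482)/(-47870 + 21973) = -1619/(-25897) = -1619*(-1/25897) = 1619/25897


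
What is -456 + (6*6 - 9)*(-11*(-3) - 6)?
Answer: 273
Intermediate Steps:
-456 + (6*6 - 9)*(-11*(-3) - 6) = -456 + (36 - 9)*(33 - 6) = -456 + 27*27 = -456 + 729 = 273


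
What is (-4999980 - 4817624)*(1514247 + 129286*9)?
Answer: -26289786160884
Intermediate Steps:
(-4999980 - 4817624)*(1514247 + 129286*9) = -9817604*(1514247 + 1163574) = -9817604*2677821 = -26289786160884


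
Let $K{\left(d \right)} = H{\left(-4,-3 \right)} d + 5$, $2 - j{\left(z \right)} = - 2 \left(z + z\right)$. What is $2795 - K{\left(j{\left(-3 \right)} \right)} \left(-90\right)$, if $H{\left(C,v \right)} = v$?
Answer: $5945$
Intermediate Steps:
$j{\left(z \right)} = 2 + 4 z$ ($j{\left(z \right)} = 2 - - 2 \left(z + z\right) = 2 - - 2 \cdot 2 z = 2 - - 4 z = 2 + 4 z$)
$K{\left(d \right)} = 5 - 3 d$ ($K{\left(d \right)} = - 3 d + 5 = 5 - 3 d$)
$2795 - K{\left(j{\left(-3 \right)} \right)} \left(-90\right) = 2795 - \left(5 - 3 \left(2 + 4 \left(-3\right)\right)\right) \left(-90\right) = 2795 - \left(5 - 3 \left(2 - 12\right)\right) \left(-90\right) = 2795 - \left(5 - -30\right) \left(-90\right) = 2795 - \left(5 + 30\right) \left(-90\right) = 2795 - 35 \left(-90\right) = 2795 - -3150 = 2795 + 3150 = 5945$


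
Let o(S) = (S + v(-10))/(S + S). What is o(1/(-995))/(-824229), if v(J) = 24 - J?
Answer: 33829/1648458 ≈ 0.020522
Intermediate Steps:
o(S) = (34 + S)/(2*S) (o(S) = (S + (24 - 1*(-10)))/(S + S) = (S + (24 + 10))/((2*S)) = (S + 34)*(1/(2*S)) = (34 + S)*(1/(2*S)) = (34 + S)/(2*S))
o(1/(-995))/(-824229) = ((34 + 1/(-995))/(2*(1/(-995))))/(-824229) = ((34 - 1/995)/(2*(-1/995)))*(-1/824229) = ((1/2)*(-995)*(33829/995))*(-1/824229) = -33829/2*(-1/824229) = 33829/1648458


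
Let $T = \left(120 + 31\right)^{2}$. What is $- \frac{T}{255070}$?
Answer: $- \frac{22801}{255070} \approx -0.089391$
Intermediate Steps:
$T = 22801$ ($T = 151^{2} = 22801$)
$- \frac{T}{255070} = - \frac{22801}{255070}$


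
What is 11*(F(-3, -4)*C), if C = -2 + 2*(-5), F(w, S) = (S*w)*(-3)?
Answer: 4752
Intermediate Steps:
F(w, S) = -3*S*w
C = -12 (C = -2 - 10 = -12)
11*(F(-3, -4)*C) = 11*(-3*(-4)*(-3)*(-12)) = 11*(-36*(-12)) = 11*432 = 4752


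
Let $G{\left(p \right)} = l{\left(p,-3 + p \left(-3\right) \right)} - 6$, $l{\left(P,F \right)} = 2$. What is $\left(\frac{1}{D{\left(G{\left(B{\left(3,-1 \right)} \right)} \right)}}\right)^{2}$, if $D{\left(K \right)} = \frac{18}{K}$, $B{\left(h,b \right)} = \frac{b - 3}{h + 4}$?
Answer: $\frac{4}{81} \approx 0.049383$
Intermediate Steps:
$B{\left(h,b \right)} = \frac{-3 + b}{4 + h}$
$G{\left(p \right)} = -4$ ($G{\left(p \right)} = 2 - 6 = -4$)
$\left(\frac{1}{D{\left(G{\left(B{\left(3,-1 \right)} \right)} \right)}}\right)^{2} = \left(\frac{1}{18 \frac{1}{-4}}\right)^{2} = \left(\frac{1}{18 \left(- \frac{1}{4}\right)}\right)^{2} = \left(\frac{1}{- \frac{9}{2}}\right)^{2} = \left(- \frac{2}{9}\right)^{2} = \frac{4}{81}$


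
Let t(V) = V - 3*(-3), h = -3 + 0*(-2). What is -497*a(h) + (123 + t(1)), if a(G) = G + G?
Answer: 3115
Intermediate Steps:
h = -3 (h = -3 + 0 = -3)
a(G) = 2*G
t(V) = 9 + V (t(V) = V + 9 = 9 + V)
-497*a(h) + (123 + t(1)) = -994*(-3) + (123 + (9 + 1)) = -497*(-6) + (123 + 10) = 2982 + 133 = 3115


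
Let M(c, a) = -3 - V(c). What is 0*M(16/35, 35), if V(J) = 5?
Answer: 0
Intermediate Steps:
M(c, a) = -8 (M(c, a) = -3 - 1*5 = -3 - 5 = -8)
0*M(16/35, 35) = 0*(-8) = 0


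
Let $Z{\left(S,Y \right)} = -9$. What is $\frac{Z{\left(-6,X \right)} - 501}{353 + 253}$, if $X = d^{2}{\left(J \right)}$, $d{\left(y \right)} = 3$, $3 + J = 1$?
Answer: $- \frac{85}{101} \approx -0.84158$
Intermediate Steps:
$J = -2$ ($J = -3 + 1 = -2$)
$X = 9$ ($X = 3^{2} = 9$)
$\frac{Z{\left(-6,X \right)} - 501}{353 + 253} = \frac{-9 - 501}{353 + 253} = - \frac{510}{606} = \left(-510\right) \frac{1}{606} = - \frac{85}{101}$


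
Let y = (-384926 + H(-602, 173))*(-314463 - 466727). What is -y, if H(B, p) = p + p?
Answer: -300430050200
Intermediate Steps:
H(B, p) = 2*p
y = 300430050200 (y = (-384926 + 2*173)*(-314463 - 466727) = (-384926 + 346)*(-781190) = -384580*(-781190) = 300430050200)
-y = -1*300430050200 = -300430050200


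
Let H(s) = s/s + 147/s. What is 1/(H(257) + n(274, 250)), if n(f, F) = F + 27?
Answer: 257/71593 ≈ 0.0035897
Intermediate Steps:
n(f, F) = 27 + F
H(s) = 1 + 147/s
1/(H(257) + n(274, 250)) = 1/((147 + 257)/257 + (27 + 250)) = 1/((1/257)*404 + 277) = 1/(404/257 + 277) = 1/(71593/257) = 257/71593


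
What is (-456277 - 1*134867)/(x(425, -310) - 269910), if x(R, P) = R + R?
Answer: 147786/67265 ≈ 2.1971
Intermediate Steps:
x(R, P) = 2*R
(-456277 - 1*134867)/(x(425, -310) - 269910) = (-456277 - 1*134867)/(2*425 - 269910) = (-456277 - 134867)/(850 - 269910) = -591144/(-269060) = -591144*(-1/269060) = 147786/67265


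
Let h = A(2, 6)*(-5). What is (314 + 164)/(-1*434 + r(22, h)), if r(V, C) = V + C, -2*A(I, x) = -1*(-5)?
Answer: -956/799 ≈ -1.1965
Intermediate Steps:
A(I, x) = -5/2 (A(I, x) = -(-1)*(-5)/2 = -½*5 = -5/2)
h = 25/2 (h = -5/2*(-5) = 25/2 ≈ 12.500)
r(V, C) = C + V
(314 + 164)/(-1*434 + r(22, h)) = (314 + 164)/(-1*434 + (25/2 + 22)) = 478/(-434 + 69/2) = 478/(-799/2) = 478*(-2/799) = -956/799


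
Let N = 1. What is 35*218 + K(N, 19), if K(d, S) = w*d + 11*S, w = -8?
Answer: 7831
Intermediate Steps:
K(d, S) = -8*d + 11*S
35*218 + K(N, 19) = 35*218 + (-8*1 + 11*19) = 7630 + (-8 + 209) = 7630 + 201 = 7831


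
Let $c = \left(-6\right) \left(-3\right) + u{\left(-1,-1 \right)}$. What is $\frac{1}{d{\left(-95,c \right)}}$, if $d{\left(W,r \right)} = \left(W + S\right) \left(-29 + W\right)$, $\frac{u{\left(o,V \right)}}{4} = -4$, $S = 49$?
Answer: $\frac{1}{5704} \approx 0.00017532$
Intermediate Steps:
$u{\left(o,V \right)} = -16$ ($u{\left(o,V \right)} = 4 \left(-4\right) = -16$)
$c = 2$ ($c = \left(-6\right) \left(-3\right) - 16 = 18 - 16 = 2$)
$d{\left(W,r \right)} = \left(-29 + W\right) \left(49 + W\right)$ ($d{\left(W,r \right)} = \left(W + 49\right) \left(-29 + W\right) = \left(49 + W\right) \left(-29 + W\right) = \left(-29 + W\right) \left(49 + W\right)$)
$\frac{1}{d{\left(-95,c \right)}} = \frac{1}{-1421 + \left(-95\right)^{2} + 20 \left(-95\right)} = \frac{1}{-1421 + 9025 - 1900} = \frac{1}{5704}$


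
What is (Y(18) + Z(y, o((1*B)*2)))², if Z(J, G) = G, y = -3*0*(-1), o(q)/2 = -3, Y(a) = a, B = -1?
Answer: 144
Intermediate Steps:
o(q) = -6 (o(q) = 2*(-3) = -6)
y = 0 (y = 0*(-1) = 0)
(Y(18) + Z(y, o((1*B)*2)))² = (18 - 6)² = 12² = 144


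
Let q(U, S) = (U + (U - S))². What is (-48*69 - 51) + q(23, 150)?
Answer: 7453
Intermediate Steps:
q(U, S) = (-S + 2*U)²
(-48*69 - 51) + q(23, 150) = (-48*69 - 51) + (150 - 2*23)² = (-3312 - 51) + (150 - 46)² = -3363 + 104² = -3363 + 10816 = 7453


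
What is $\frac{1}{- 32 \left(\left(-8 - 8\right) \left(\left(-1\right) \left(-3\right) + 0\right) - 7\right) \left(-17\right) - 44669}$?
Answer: $- \frac{1}{74589} \approx -1.3407 \cdot 10^{-5}$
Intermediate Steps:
$\frac{1}{- 32 \left(\left(-8 - 8\right) \left(\left(-1\right) \left(-3\right) + 0\right) - 7\right) \left(-17\right) - 44669} = \frac{1}{- 32 \left(- 16 \left(3 + 0\right) - 7\right) \left(-17\right) - 44669} = \frac{1}{- 32 \left(\left(-16\right) 3 - 7\right) \left(-17\right) - 44669} = \frac{1}{- 32 \left(-48 - 7\right) \left(-17\right) - 44669} = \frac{1}{\left(-32\right) \left(-55\right) \left(-17\right) - 44669} = \frac{1}{1760 \left(-17\right) - 44669} = \frac{1}{-29920 - 44669} = \frac{1}{-74589} = - \frac{1}{74589}$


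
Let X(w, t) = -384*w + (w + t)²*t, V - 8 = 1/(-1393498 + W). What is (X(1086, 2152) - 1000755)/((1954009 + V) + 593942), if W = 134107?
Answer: 28413795521849619/3208876632968 ≈ 8854.8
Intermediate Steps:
V = 10075127/1259391 (V = 8 + 1/(-1393498 + 134107) = 8 + 1/(-1259391) = 8 - 1/1259391 = 10075127/1259391 ≈ 8.0000)
X(w, t) = -384*w + t*(t + w)² (X(w, t) = -384*w + (t + w)²*t = -384*w + t*(t + w)²)
(X(1086, 2152) - 1000755)/((1954009 + V) + 593942) = ((-384*1086 + 2152*(2152 + 1086)²) - 1000755)/((1954009 + 10075127/1259391) + 593942) = ((-417024 + 2152*3238²) - 1000755)/(2460871423646/1259391 + 593942) = ((-417024 + 2152*10484644) - 1000755)/(3208876632968/1259391) = ((-417024 + 22562953888) - 1000755)*(1259391/3208876632968) = (22562536864 - 1000755)*(1259391/3208876632968) = 22561536109*(1259391/3208876632968) = 28413795521849619/3208876632968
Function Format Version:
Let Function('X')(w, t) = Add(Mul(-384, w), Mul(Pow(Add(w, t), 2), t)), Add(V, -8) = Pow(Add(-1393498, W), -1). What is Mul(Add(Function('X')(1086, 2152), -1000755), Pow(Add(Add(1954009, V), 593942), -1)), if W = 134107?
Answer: Rational(28413795521849619, 3208876632968) ≈ 8854.8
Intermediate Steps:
V = Rational(10075127, 1259391) (V = Add(8, Pow(Add(-1393498, 134107), -1)) = Add(8, Pow(-1259391, -1)) = Add(8, Rational(-1, 1259391)) = Rational(10075127, 1259391) ≈ 8.0000)
Function('X')(w, t) = Add(Mul(-384, w), Mul(t, Pow(Add(t, w), 2))) (Function('X')(w, t) = Add(Mul(-384, w), Mul(Pow(Add(t, w), 2), t)) = Add(Mul(-384, w), Mul(t, Pow(Add(t, w), 2))))
Mul(Add(Function('X')(1086, 2152), -1000755), Pow(Add(Add(1954009, V), 593942), -1)) = Mul(Add(Add(Mul(-384, 1086), Mul(2152, Pow(Add(2152, 1086), 2))), -1000755), Pow(Add(Add(1954009, Rational(10075127, 1259391)), 593942), -1)) = Mul(Add(Add(-417024, Mul(2152, Pow(3238, 2))), -1000755), Pow(Add(Rational(2460871423646, 1259391), 593942), -1)) = Mul(Add(Add(-417024, Mul(2152, 10484644)), -1000755), Pow(Rational(3208876632968, 1259391), -1)) = Mul(Add(Add(-417024, 22562953888), -1000755), Rational(1259391, 3208876632968)) = Mul(Add(22562536864, -1000755), Rational(1259391, 3208876632968)) = Mul(22561536109, Rational(1259391, 3208876632968)) = Rational(28413795521849619, 3208876632968)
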